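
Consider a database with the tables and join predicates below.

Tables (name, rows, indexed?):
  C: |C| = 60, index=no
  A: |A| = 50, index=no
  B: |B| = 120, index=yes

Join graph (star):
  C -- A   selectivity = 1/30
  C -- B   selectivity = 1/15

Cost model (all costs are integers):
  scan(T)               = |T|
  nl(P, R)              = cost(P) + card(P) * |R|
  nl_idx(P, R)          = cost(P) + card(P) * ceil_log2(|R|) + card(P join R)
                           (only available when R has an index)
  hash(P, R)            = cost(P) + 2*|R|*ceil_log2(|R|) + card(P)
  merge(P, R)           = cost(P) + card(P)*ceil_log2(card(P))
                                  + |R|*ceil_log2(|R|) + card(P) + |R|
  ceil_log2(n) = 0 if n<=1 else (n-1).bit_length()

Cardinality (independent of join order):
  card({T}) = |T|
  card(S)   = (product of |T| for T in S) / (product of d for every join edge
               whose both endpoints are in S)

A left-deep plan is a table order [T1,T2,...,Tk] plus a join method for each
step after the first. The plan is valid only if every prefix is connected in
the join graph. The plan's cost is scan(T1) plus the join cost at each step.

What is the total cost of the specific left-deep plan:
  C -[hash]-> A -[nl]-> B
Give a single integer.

12720

step 1: scan C: cost=60, card=60
step 2: join A via hash
    card(P join A) = 60*50/(30) = 100
    cost = 60 + 2*50*6 + 60 = 720
step 3: join B via nl
    card(P join B) = 100*120/(15) = 800
    cost = 720 + 100*120 = 12720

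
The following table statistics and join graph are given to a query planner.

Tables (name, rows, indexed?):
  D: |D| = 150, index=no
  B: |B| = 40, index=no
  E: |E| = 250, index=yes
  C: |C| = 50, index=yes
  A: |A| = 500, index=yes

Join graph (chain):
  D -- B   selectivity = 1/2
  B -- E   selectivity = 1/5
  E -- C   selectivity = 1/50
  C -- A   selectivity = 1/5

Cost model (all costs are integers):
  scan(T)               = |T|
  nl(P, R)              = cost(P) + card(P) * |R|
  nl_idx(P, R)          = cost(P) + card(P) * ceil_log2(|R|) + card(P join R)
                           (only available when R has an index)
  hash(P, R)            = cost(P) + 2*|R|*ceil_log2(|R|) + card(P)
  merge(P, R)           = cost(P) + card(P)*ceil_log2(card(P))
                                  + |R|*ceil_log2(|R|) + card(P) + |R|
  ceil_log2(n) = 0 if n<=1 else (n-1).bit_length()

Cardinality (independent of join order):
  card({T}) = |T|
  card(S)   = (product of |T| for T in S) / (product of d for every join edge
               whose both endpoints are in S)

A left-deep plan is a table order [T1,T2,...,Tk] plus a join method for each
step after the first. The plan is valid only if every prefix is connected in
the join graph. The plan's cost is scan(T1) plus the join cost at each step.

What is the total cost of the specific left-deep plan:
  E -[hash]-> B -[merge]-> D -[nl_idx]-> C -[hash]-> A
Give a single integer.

1235330

step 1: scan E: cost=250, card=250
step 2: join B via hash
    card(P join B) = 250*40/(5) = 2000
    cost = 250 + 2*40*6 + 250 = 980
step 3: join D via merge
    card(P join D) = 2000*150/(2) = 150000
    cost = 980 + 2000*11 + 150*8 + 2000 + 150 = 26330
step 4: join C via nl_idx
    card(P join C) = 150000*50/(50) = 150000
    cost = 26330 + 150000*6 + 150000 = 1076330
step 5: join A via hash
    card(P join A) = 150000*500/(5) = 15000000
    cost = 1076330 + 2*500*9 + 150000 = 1235330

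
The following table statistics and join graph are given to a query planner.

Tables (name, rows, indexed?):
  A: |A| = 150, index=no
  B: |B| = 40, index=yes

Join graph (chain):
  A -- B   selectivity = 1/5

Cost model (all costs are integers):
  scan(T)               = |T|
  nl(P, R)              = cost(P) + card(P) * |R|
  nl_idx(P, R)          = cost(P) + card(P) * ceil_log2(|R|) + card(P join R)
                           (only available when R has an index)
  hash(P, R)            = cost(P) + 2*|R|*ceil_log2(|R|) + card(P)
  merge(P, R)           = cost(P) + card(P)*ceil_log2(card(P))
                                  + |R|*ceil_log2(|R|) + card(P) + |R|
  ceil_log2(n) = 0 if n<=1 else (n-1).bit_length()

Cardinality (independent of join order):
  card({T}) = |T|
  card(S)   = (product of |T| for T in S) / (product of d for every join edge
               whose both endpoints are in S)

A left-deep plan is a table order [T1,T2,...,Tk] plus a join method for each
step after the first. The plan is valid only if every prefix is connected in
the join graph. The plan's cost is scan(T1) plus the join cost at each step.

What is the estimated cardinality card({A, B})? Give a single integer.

Tables in S: A(150), B(40)
Edges inside S: A-B(d=5)
numerator = 150 * 40 = 6000
denominator = 5 = 5
card(S) = 6000 / 5 = 1200

1200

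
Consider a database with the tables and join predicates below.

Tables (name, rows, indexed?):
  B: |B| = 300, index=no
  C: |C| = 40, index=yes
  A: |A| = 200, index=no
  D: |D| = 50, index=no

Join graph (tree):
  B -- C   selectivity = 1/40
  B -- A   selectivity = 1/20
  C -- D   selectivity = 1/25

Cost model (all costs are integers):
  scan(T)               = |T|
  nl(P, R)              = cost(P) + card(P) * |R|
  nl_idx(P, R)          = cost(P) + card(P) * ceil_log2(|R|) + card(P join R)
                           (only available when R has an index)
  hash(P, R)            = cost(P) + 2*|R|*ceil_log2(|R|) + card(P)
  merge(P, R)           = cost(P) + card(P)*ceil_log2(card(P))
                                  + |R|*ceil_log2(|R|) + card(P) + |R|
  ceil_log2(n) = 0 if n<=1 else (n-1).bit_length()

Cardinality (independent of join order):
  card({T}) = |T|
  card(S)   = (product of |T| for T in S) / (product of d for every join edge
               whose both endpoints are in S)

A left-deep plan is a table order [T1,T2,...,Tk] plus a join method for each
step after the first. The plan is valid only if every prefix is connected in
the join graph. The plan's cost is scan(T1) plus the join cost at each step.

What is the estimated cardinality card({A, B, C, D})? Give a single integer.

6000

Tables in S: A(200), B(300), C(40), D(50)
Edges inside S: B-C(d=40), B-A(d=20), C-D(d=25)
numerator = 200 * 300 * 40 * 50 = 120000000
denominator = 40 * 20 * 25 = 20000
card(S) = 120000000 / 20000 = 6000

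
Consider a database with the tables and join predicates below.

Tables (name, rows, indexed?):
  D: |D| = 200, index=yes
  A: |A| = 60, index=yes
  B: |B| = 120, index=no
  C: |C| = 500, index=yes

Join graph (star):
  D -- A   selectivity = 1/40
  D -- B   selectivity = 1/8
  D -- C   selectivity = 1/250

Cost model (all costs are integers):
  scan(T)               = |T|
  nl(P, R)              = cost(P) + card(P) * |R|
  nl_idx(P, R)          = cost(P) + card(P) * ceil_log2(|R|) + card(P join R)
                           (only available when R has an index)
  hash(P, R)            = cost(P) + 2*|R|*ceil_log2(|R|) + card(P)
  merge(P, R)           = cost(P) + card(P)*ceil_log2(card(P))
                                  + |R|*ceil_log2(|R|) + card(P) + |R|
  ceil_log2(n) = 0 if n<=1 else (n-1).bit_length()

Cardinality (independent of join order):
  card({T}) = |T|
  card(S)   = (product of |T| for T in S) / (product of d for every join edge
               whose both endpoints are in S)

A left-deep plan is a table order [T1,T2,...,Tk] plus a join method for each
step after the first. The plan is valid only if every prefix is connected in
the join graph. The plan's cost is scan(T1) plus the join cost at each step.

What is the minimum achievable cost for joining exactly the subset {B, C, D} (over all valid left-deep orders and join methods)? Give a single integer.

4480

Selinger DP over subsets of {B,C,D}:
  {D}: scan cost=200, card=200
  {B}: scan cost=120, card=120
  {C}: scan cost=500, card=500
  {BD}: card=3000; try (B,hash)→2080, (D,merge)→2880, (B,merge)→2960, (D,hash)→3440, (D,nl_idx)→4080, (D,nl)→24120 …(+1); best=2080 via (B,hash)
  {CD}: card=400; try (C,nl_idx)→2400, (D,hash)→4200, (D,nl_idx)→4900, (C,merge)→7000, (D,merge)→7300, (C,hash)→9400 …(+2); best=2400 via (C,nl_idx)
  {BCD}: card=6000; try (B,hash)→4480, (B,merge)→7360, (C,hash)→14080, (C,nl_idx)→35080, (C,merge)→46080, (B,nl)→50400 …(+1); best=4480 via (B,hash)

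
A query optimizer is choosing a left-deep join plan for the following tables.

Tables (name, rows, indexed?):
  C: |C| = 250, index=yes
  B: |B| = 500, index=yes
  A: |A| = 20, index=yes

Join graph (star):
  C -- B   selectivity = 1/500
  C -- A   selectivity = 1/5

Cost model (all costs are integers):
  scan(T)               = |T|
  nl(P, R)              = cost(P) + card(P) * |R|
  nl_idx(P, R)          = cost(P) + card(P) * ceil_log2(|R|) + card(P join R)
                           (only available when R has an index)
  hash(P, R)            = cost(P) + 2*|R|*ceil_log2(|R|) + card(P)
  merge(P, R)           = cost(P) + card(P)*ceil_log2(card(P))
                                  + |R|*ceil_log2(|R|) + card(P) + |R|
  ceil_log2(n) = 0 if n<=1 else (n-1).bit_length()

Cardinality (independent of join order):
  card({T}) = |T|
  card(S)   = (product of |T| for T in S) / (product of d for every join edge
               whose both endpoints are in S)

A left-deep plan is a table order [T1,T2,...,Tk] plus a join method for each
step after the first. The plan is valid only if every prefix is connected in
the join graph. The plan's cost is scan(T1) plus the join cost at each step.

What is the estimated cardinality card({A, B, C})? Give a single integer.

Tables in S: A(20), B(500), C(250)
Edges inside S: C-B(d=500), C-A(d=5)
numerator = 20 * 500 * 250 = 2500000
denominator = 500 * 5 = 2500
card(S) = 2500000 / 2500 = 1000

1000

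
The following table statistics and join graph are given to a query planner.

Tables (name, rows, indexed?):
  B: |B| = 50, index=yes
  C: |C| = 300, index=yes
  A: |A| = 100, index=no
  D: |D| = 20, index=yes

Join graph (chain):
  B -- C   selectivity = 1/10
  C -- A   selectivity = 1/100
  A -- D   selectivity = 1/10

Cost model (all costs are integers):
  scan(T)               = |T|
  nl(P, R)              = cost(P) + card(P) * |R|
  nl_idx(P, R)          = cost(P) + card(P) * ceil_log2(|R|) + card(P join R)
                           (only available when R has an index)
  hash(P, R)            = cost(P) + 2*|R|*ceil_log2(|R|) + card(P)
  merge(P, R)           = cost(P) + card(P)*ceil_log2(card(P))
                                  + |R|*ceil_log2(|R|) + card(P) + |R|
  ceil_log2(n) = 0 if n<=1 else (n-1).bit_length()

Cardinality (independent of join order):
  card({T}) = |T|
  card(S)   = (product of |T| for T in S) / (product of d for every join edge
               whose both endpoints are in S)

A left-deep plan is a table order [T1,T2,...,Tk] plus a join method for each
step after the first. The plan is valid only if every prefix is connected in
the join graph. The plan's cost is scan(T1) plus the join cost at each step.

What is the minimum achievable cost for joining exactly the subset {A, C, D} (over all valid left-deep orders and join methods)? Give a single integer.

1800

Selinger DP over subsets of {A,C,D}:
  {C}: scan cost=300, card=300
  {A}: scan cost=100, card=100
  {D}: scan cost=20, card=20
  {AC}: card=300; try (C,nl_idx)→1300, (A,hash)→2000, (C,merge)→3900, (A,merge)→4100, (C,hash)→5600, (C,nl)→30100 …(+1); best=1300 via (C,nl_idx)
  {AD}: card=200; try (D,hash)→400, (D,nl_idx)→800, (A,merge)→940, (D,merge)→1020, (A,hash)→1440, (A,nl)→2020 …(+1); best=400 via (D,hash)
  {ACD}: card=600; try (D,hash)→1800, (C,nl_idx)→2800, (D,nl_idx)→3400, (D,merge)→4420, (C,merge)→5200, (C,hash)→6000 …(+2); best=1800 via (D,hash)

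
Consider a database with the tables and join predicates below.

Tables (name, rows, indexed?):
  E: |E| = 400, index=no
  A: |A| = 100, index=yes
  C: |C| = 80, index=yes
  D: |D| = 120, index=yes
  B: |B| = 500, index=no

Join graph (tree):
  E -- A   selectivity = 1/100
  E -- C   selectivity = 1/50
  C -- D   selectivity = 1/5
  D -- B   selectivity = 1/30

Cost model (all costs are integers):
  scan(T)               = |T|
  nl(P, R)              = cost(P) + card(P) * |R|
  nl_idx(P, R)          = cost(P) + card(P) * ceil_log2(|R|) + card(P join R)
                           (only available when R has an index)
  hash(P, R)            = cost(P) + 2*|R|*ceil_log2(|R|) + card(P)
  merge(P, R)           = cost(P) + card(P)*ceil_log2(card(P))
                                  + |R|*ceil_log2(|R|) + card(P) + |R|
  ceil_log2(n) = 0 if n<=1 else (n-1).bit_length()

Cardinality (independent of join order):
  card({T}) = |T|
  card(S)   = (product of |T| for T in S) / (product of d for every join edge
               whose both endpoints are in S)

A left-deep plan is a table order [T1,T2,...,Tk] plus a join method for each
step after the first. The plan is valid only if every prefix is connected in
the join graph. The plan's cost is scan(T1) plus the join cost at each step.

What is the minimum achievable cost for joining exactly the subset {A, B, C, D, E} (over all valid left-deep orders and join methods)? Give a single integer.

Selinger DP over subsets of {A,B,C,D,E}:
  {E}: scan cost=400, card=400
  {A}: scan cost=100, card=100
  {C}: scan cost=80, card=80
  {D}: scan cost=120, card=120
  {B}: scan cost=500, card=500
  {AE}: card=400; try (A,hash)→2200, (A,nl_idx)→3600, (E,merge)→4900, (A,merge)→5200, (E,hash)→7400, (E,nl)→40100 …(+1); best=2200 via (A,hash)
  {CE}: card=640; try (C,hash)→1920, (C,nl_idx)→3840, (E,merge)→4720, (C,merge)→5040, (E,hash)→7360, (E,nl)→32080 …(+1); best=1920 via (C,hash)
  {CD}: card=1920; try (C,hash)→1360, (D,merge)→1680, (C,merge)→1720, (D,hash)→1840, (D,nl_idx)→2560, (C,nl_idx)→2880 …(+2); best=1360 via (C,hash)
  {BD}: card=2000; try (D,hash)→2680, (D,nl_idx)→6000, (B,merge)→6080, (D,merge)→6460, (B,hash)→9240, (B,nl)→60120 …(+1); best=2680 via (D,hash)
  {ACE}: card=640; try (C,hash)→3720, (A,hash)→3960, (C,nl_idx)→5640, (C,merge)→6840, (A,nl_idx)→7040, (A,merge)→9760 …(+2); best=3720 via (C,hash)
  {CDE}: card=15360; try (D,hash)→4240, (D,merge)→9920, (E,hash)→10480, (D,nl_idx)→21760, (E,merge)→28400, (D,nl)→78720 …(+1); best=4240 via (D,hash)
  {BCD}: card=32000; try (C,hash)→5800, (B,hash)→12280, (C,merge)→27320, (B,merge)→29400, (C,nl_idx)→48680, (C,nl)→162680 …(+1); best=5800 via (C,hash)
  {ACDE}: card=15360; try (D,hash)→6040, (D,merge)→11720, (A,hash)→21000, (D,nl_idx)→23560, (D,nl)→80520, (A,nl_idx)→127120 …(+2); best=6040 via (D,hash)
  {BCDE}: card=256000; try (B,hash)→28600, (E,hash)→45000, (B,merge)→239640, (E,merge)→521800, (B,nl)→7684240, (E,nl)→12805800; best=28600 via (B,hash)
  {ABCDE}: card=256000; try (B,hash)→30400, (B,merge)→241440, (A,hash)→286000, (A,nl_idx)→2076600, (A,merge)→4893400, (B,nl)→7686040 …(+1); best=30400 via (B,hash)

30400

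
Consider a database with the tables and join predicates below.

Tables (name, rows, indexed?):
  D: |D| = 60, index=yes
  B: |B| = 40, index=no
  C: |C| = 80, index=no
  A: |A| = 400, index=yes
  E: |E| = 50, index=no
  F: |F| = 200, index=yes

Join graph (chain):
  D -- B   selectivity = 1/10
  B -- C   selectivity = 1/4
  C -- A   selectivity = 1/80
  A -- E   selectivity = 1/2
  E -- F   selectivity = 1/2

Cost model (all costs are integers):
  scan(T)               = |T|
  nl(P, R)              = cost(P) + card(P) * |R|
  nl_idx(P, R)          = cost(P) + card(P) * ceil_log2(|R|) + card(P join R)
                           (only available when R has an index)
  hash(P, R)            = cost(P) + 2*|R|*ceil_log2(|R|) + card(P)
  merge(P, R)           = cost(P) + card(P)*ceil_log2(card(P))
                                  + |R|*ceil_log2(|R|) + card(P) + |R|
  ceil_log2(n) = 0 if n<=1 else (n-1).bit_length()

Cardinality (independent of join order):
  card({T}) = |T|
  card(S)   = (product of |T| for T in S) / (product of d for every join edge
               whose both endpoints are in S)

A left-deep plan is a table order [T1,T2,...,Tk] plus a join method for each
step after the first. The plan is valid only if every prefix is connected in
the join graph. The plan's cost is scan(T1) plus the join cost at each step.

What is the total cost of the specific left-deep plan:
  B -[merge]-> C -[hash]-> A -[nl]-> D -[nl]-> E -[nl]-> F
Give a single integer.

121448960

step 1: scan B: cost=40, card=40
step 2: join C via merge
    card(P join C) = 40*80/(4) = 800
    cost = 40 + 40*6 + 80*7 + 40 + 80 = 960
step 3: join A via hash
    card(P join A) = 800*400/(80) = 4000
    cost = 960 + 2*400*9 + 800 = 8960
step 4: join D via nl
    card(P join D) = 4000*60/(10) = 24000
    cost = 8960 + 4000*60 = 248960
step 5: join E via nl
    card(P join E) = 24000*50/(2) = 600000
    cost = 248960 + 24000*50 = 1448960
step 6: join F via nl
    card(P join F) = 600000*200/(2) = 60000000
    cost = 1448960 + 600000*200 = 121448960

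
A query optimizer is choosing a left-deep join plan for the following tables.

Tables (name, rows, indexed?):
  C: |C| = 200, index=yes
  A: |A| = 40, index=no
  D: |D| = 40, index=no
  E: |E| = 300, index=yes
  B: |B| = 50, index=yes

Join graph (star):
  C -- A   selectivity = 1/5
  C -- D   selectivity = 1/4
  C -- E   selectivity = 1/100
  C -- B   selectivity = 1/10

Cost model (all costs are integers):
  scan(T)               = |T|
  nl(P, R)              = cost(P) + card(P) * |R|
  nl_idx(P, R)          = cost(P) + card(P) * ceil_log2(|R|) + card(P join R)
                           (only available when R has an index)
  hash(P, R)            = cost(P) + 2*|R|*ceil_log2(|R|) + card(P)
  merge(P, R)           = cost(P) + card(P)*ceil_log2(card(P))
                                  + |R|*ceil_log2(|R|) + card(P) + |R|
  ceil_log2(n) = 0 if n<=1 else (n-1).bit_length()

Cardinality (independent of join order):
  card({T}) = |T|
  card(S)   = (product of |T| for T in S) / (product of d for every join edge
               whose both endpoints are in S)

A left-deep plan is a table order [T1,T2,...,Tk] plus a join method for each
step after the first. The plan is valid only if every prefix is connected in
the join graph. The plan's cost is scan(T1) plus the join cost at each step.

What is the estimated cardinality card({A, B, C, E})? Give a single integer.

24000

Tables in S: A(40), B(50), C(200), E(300)
Edges inside S: C-A(d=5), C-E(d=100), C-B(d=10)
numerator = 40 * 50 * 200 * 300 = 120000000
denominator = 5 * 100 * 10 = 5000
card(S) = 120000000 / 5000 = 24000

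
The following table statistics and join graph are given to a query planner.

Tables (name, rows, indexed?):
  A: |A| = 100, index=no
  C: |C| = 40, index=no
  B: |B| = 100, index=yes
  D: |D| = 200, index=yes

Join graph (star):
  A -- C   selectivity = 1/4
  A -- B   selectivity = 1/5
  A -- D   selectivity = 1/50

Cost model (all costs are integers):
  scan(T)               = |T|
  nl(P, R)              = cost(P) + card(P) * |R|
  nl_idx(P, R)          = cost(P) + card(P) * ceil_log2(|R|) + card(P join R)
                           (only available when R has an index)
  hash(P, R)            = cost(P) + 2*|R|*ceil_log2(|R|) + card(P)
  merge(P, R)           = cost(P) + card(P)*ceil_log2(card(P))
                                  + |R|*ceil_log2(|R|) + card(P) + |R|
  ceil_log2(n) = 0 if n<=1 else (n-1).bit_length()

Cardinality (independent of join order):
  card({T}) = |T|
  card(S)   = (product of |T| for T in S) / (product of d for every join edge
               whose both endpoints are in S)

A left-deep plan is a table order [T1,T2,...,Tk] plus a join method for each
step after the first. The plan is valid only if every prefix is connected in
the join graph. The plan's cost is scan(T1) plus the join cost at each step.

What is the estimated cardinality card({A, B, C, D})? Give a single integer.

Tables in S: A(100), B(100), C(40), D(200)
Edges inside S: A-C(d=4), A-B(d=5), A-D(d=50)
numerator = 100 * 100 * 40 * 200 = 80000000
denominator = 4 * 5 * 50 = 1000
card(S) = 80000000 / 1000 = 80000

80000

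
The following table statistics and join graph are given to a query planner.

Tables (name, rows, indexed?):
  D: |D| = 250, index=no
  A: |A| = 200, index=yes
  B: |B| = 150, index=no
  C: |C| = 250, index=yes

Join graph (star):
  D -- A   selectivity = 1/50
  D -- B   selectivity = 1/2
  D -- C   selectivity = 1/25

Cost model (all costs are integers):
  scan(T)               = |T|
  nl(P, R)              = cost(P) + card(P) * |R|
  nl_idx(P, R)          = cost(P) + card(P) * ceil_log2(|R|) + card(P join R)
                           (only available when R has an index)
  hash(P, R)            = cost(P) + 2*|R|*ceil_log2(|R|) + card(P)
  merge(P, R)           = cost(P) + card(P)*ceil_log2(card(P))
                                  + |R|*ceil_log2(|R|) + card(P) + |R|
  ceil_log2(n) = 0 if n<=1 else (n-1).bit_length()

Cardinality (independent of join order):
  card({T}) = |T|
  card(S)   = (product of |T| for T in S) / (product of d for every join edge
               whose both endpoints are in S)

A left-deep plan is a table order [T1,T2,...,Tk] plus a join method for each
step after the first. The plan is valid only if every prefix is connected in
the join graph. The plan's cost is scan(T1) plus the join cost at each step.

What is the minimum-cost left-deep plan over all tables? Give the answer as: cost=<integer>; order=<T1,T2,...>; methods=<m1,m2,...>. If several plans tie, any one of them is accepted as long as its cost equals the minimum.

cost=20650; order=D,A,C,B; methods=nl_idx,hash,hash

Selinger DP (subsets sized 1..n):
  {D}: scan cost=250, card=250
  {A}: scan cost=200, card=200
  {B}: scan cost=150, card=150
  {C}: scan cost=250, card=250
  {AD}: card=1000; try (A,nl_idx)→3250, (A,hash)→3700, (D,merge)→4250, (A,merge)→4300, (D,hash)→4400, (D,nl)→50200 …(+1); best=3250 via (A,nl_idx)
  {BD}: card=18750; try (B,hash)→2900, (D,merge)→3750, (B,merge)→3850, (D,hash)→4300, (D,nl)→37650, (B,nl)→37750; best=2900 via (B,hash)
  {CD}: card=2500; try (D,hash)→4500, (C,hash)→4500, (D,merge)→4750, (C,merge)→4750, (C,nl_idx)→4750, (D,nl)→62750 …(+1); best=4500 via (D,hash)
  {ABD}: card=75000; try (B,hash)→6650, (B,merge)→15600, (A,hash)→24850, (B,nl)→153250, (A,nl_idx)→227900, (A,merge)→304700 …(+1); best=6650 via (B,hash)
  {ACD}: card=10000; try (C,hash)→8250, (A,hash)→10200, (C,merge)→16500, (C,nl_idx)→21250, (A,nl_idx)→34500, (A,merge)→38800 …(+2); best=8250 via (C,hash)
  {BCD}: card=187500; try (B,hash)→9400, (C,hash)→25650, (B,merge)→38350, (C,merge)→305150, (C,nl_idx)→340400, (B,nl)→379500 …(+1); best=9400 via (B,hash)
  {ABCD}: card=750000; try (B,hash)→20650, (C,hash)→85650, (B,merge)→159600, (A,hash)→200100, (C,nl_idx)→1356650, (C,merge)→1358900 …(+5); best=20650 via (B,hash)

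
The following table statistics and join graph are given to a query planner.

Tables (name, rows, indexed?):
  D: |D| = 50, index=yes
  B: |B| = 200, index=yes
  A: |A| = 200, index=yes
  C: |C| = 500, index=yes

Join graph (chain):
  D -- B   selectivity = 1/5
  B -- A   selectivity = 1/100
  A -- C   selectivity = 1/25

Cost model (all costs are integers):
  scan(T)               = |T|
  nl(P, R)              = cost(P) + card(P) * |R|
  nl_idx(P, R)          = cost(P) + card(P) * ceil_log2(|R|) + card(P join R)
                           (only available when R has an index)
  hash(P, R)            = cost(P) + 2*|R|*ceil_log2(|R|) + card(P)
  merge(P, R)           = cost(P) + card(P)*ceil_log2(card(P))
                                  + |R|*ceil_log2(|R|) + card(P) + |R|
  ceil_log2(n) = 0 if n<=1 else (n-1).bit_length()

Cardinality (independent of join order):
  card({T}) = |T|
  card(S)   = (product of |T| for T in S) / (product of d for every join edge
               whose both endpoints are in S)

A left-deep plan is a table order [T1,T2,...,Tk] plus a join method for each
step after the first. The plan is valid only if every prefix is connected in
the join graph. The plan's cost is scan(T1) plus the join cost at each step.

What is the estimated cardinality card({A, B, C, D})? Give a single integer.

Tables in S: A(200), B(200), C(500), D(50)
Edges inside S: D-B(d=5), B-A(d=100), A-C(d=25)
numerator = 200 * 200 * 500 * 50 = 1000000000
denominator = 5 * 100 * 25 = 12500
card(S) = 1000000000 / 12500 = 80000

80000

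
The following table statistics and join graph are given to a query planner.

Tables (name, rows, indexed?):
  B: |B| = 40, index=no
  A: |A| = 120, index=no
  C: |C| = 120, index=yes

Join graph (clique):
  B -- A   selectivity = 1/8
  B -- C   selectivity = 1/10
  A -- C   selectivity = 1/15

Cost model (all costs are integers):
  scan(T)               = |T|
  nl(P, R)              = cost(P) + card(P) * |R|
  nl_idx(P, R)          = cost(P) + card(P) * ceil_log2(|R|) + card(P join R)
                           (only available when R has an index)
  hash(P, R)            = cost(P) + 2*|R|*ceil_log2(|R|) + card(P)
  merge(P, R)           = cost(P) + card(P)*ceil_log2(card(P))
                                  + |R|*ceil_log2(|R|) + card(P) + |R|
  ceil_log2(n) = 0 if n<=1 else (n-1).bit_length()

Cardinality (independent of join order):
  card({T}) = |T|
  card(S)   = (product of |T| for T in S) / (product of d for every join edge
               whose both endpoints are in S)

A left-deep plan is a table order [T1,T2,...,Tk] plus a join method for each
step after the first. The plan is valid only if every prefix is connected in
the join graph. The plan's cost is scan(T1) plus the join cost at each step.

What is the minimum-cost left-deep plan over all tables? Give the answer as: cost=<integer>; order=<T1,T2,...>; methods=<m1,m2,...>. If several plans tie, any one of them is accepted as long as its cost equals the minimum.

cost=2880; order=C,B,A; methods=hash,hash

Selinger DP (subsets sized 1..n):
  {B}: scan cost=40, card=40
  {A}: scan cost=120, card=120
  {C}: scan cost=120, card=120
  {AB}: card=600; try (B,hash)→720, (A,merge)→1280, (B,merge)→1360, (A,hash)→1760, (A,nl)→4840, (B,nl)→4920; best=720 via (B,hash)
  {BC}: card=480; try (B,hash)→720, (C,nl_idx)→800, (C,merge)→1280, (B,merge)→1360, (C,hash)→1760, (C,nl)→4840 …(+1); best=720 via (B,hash)
  {AC}: card=960; try (C,hash)→1920, (C,nl_idx)→1920, (A,hash)→1920, (C,merge)→2040, (A,merge)→2040, (C,nl)→14520 …(+1); best=1920 via (C,hash)
  {ABC}: card=480; try (A,hash)→2880, (C,hash)→3000, (B,hash)→3360, (C,nl_idx)→5400, (A,merge)→6480, (C,merge)→8280 …(+4); best=2880 via (A,hash)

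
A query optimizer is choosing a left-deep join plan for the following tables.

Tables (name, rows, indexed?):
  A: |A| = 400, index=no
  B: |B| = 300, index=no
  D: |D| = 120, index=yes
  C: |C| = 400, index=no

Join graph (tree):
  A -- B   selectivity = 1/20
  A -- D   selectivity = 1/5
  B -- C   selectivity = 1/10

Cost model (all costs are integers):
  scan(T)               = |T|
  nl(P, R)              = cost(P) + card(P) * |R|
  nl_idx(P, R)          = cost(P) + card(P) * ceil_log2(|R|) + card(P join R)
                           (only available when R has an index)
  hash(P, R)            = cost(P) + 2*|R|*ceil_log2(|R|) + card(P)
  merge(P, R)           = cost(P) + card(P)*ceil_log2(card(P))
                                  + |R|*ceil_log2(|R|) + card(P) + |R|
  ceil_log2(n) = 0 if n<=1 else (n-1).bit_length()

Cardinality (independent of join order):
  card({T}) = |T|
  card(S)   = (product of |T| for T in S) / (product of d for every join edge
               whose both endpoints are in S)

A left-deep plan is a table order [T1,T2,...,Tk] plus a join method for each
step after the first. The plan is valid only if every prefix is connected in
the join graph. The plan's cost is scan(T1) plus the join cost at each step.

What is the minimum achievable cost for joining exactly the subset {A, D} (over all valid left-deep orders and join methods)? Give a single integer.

2480

Selinger DP over subsets of {A,D}:
  {A}: scan cost=400, card=400
  {D}: scan cost=120, card=120
  {AD}: card=9600; try (D,hash)→2480, (A,merge)→5080, (D,merge)→5360, (A,hash)→7440, (D,nl_idx)→12800, (A,nl)→48120 …(+1); best=2480 via (D,hash)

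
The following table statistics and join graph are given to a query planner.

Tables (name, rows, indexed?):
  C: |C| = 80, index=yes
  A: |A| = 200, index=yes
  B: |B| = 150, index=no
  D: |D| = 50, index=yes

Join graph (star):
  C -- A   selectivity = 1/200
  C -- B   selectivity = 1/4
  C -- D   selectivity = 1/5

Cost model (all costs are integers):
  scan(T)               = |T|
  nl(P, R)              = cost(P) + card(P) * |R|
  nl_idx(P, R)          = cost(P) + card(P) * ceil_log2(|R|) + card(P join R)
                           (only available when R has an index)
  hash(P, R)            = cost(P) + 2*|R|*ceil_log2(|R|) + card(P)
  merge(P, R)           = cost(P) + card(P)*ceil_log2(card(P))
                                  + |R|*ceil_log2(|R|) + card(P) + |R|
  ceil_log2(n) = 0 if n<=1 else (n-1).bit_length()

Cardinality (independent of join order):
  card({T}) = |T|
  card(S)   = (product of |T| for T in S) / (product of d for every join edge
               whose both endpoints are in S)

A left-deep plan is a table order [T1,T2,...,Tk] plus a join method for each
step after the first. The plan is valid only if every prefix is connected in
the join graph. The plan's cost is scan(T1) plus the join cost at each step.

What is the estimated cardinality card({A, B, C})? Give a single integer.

Tables in S: A(200), B(150), C(80)
Edges inside S: C-A(d=200), C-B(d=4)
numerator = 200 * 150 * 80 = 2400000
denominator = 200 * 4 = 800
card(S) = 2400000 / 800 = 3000

3000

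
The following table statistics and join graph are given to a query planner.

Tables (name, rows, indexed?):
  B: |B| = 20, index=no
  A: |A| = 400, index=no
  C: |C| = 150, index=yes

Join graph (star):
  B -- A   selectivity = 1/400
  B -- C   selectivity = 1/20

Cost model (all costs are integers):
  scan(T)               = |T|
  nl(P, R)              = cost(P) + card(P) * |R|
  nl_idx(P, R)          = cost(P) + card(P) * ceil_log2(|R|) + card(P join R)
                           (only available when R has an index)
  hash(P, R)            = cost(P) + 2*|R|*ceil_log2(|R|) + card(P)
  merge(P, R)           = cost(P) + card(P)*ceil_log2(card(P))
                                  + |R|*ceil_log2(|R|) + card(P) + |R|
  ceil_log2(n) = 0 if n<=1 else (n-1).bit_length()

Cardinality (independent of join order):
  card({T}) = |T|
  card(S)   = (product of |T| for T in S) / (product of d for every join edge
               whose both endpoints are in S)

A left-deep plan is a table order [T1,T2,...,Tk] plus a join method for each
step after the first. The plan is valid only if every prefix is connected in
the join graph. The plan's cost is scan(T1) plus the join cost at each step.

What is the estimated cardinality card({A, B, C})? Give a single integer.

Tables in S: A(400), B(20), C(150)
Edges inside S: B-A(d=400), B-C(d=20)
numerator = 400 * 20 * 150 = 1200000
denominator = 400 * 20 = 8000
card(S) = 1200000 / 8000 = 150

150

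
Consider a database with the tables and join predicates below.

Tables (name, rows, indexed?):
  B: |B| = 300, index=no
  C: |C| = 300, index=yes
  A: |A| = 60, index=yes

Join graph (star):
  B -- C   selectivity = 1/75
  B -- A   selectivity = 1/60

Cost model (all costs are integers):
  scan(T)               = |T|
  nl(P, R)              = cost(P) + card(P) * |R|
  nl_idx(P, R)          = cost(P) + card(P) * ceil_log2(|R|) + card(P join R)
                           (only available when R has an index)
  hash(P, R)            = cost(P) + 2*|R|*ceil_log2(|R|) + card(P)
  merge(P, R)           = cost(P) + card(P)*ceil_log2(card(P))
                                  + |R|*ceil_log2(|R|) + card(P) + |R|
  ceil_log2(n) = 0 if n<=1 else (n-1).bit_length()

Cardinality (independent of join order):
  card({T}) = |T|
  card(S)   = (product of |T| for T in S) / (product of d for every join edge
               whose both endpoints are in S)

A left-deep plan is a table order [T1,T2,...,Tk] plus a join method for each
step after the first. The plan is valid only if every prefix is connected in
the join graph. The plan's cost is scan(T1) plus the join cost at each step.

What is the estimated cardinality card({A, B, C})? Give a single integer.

Tables in S: A(60), B(300), C(300)
Edges inside S: B-C(d=75), B-A(d=60)
numerator = 60 * 300 * 300 = 5400000
denominator = 75 * 60 = 4500
card(S) = 5400000 / 4500 = 1200

1200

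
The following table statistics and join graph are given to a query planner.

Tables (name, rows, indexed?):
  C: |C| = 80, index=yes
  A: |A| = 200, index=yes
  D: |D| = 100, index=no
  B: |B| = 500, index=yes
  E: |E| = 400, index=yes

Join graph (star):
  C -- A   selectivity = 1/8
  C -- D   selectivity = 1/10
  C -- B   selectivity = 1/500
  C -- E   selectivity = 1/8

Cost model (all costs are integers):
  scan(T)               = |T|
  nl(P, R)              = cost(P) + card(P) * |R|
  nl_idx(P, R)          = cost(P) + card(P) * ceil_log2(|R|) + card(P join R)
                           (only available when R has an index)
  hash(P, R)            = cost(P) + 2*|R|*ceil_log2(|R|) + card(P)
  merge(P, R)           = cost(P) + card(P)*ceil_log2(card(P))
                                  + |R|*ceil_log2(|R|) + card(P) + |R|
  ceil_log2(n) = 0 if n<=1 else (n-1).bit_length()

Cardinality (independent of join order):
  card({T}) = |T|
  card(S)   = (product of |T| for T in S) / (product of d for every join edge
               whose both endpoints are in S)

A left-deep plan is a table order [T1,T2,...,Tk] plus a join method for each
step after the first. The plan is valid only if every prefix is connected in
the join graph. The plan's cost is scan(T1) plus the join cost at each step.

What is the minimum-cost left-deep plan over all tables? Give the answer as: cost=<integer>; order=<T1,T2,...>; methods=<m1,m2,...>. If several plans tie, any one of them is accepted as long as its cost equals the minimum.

Selinger DP (subsets sized 1..n):
  {C}: scan cost=80, card=80
  {A}: scan cost=200, card=200
  {D}: scan cost=100, card=100
  {B}: scan cost=500, card=500
  {E}: scan cost=400, card=400
  {AC}: card=2000; try (C,hash)→1520, (A,merge)→2520, (C,merge)→2640, (A,nl_idx)→2720, (A,hash)→3360, (C,nl_idx)→3600 …(+2); best=1520 via (C,hash)
  {CD}: card=800; try (C,hash)→1320, (D,merge)→1520, (C,merge)→1540, (D,hash)→1560, (C,nl_idx)→1600, (D,nl)→8080 …(+1); best=1320 via (C,hash)
  {BC}: card=80; try (B,nl_idx)→880, (C,hash)→2120, (C,nl_idx)→4080, (B,merge)→5720, (C,merge)→6140, (B,hash)→9160 …(+2); best=880 via (B,nl_idx)
  {CE}: card=4000; try (C,hash)→1920, (E,merge)→4720, (E,nl_idx)→4800, (C,merge)→5040, (C,nl_idx)→7200, (E,hash)→7360 …(+2); best=1920 via (C,hash)
  {ACD}: card=20000; try (D,hash)→4920, (A,hash)→5320, (A,merge)→11920, (D,merge)→26320, (A,nl_idx)→27720, (A,nl)→161320 …(+1); best=4920 via (D,hash)
  {ABC}: card=2000; try (A,merge)→3320, (A,nl_idx)→3520, (A,hash)→4160, (B,hash)→12520, (A,nl)→16880, (B,nl_idx)→21520 …(+2); best=3320 via (A,merge)
  {ACE}: card=100000; try (A,hash)→9120, (E,hash)→10720, (E,merge)→29520, (A,merge)→55720, (E,nl_idx)→119520, (A,nl_idx)→133920 …(+2); best=9120 via (A,hash)
  {BCD}: card=800; try (D,merge)→2320, (D,hash)→2360, (D,nl)→8880, (B,nl_idx)→9320, (B,hash)→11120, (B,merge)→15120 …(+1); best=2320 via (D,merge)
  {CDE}: card=40000; try (D,hash)→7320, (E,hash)→9320, (E,merge)→14120, (E,nl_idx)→48520, (D,merge)→54720, (E,nl)→321320 …(+1); best=7320 via (D,hash)
  {BCE}: card=4000; try (E,merge)→5520, (E,nl_idx)→5600, (E,hash)→8160, (B,hash)→14920, (E,nl)→32880, (B,nl_idx)→41920 …(+2); best=5520 via (E,merge)
  {ABCD}: card=20000; try (A,hash)→6320, (D,hash)→6720, (A,merge)→12920, (D,merge)→28120, (A,nl_idx)→28720, (B,hash)→33920 …(+5); best=6320 via (A,hash)
  {ACDE}: card=1000000; try (E,hash)→32120, (A,hash)→50520, (D,hash)→110520, (E,merge)→328920, (A,merge)→689120, (E,nl_idx)→1184920 …(+5); best=32120 via (E,hash)
  {ABCE}: card=100000; try (E,hash)→12520, (A,hash)→12720, (E,merge)→31320, (A,merge)→59320, (B,hash)→118120, (E,nl_idx)→121320 …(+6); best=12520 via (E,hash)
  {BCDE}: card=40000; try (E,hash)→10320, (D,hash)→10920, (E,merge)→15120, (E,nl_idx)→49520, (B,hash)→56320, (D,merge)→58320 …(+5); best=10320 via (E,hash)
  {ABCDE}: card=1000000; try (E,hash)→33520, (A,hash)→53520, (D,hash)→113920, (E,merge)→330320, (A,merge)→692120, (B,hash)→1041120 …(+9); best=33520 via (E,hash)

cost=33520; order=C,B,D,A,E; methods=nl_idx,merge,hash,hash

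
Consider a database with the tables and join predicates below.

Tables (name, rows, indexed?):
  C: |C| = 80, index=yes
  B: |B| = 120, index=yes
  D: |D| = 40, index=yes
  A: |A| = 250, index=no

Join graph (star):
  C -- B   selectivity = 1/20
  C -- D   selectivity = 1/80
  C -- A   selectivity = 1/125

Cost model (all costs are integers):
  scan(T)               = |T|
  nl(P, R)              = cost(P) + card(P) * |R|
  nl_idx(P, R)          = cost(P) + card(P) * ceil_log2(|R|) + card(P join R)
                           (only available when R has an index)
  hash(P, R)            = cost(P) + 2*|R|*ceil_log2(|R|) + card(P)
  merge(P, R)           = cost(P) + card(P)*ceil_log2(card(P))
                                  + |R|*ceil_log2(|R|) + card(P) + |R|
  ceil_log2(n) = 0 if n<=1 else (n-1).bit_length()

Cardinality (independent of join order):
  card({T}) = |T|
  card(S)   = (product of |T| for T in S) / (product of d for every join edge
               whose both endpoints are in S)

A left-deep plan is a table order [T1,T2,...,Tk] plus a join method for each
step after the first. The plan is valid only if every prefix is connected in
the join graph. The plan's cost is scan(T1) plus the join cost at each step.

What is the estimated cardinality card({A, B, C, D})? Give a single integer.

480

Tables in S: A(250), B(120), C(80), D(40)
Edges inside S: C-B(d=20), C-D(d=80), C-A(d=125)
numerator = 250 * 120 * 80 * 40 = 96000000
denominator = 20 * 80 * 125 = 200000
card(S) = 96000000 / 200000 = 480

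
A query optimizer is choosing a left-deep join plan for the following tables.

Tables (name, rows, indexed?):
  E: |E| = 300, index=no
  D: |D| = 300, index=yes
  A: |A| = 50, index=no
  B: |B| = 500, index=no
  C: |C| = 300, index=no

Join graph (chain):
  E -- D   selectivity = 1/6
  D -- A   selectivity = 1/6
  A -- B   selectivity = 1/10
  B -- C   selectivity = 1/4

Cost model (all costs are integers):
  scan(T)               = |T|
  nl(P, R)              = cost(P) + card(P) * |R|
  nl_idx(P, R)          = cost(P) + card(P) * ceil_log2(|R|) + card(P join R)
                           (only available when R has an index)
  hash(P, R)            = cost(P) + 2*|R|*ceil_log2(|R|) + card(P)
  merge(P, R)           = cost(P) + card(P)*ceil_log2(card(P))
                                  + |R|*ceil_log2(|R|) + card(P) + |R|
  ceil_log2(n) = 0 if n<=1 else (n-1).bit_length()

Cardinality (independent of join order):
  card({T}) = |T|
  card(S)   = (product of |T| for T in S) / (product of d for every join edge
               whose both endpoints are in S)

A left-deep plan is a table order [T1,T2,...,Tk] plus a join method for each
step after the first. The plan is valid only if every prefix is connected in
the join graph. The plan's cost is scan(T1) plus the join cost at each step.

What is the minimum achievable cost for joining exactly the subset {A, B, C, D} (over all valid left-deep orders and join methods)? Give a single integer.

Selinger DP over subsets of {A,B,C,D}:
  {D}: scan cost=300, card=300
  {A}: scan cost=50, card=50
  {B}: scan cost=500, card=500
  {C}: scan cost=300, card=300
  {AD}: card=2500; try (A,hash)→1200, (D,nl_idx)→3000, (D,merge)→3400, (A,merge)→3650, (D,hash)→5500, (D,nl)→15050 …(+1); best=1200 via (A,hash)
  {AB}: card=2500; try (A,hash)→1600, (B,merge)→5400, (A,merge)→5850, (B,hash)→9100, (B,nl)→25050, (A,nl)→25500; best=1600 via (A,hash)
  {BC}: card=37500; try (C,hash)→6400, (B,merge)→8300, (C,merge)→8500, (B,hash)→9600, (B,nl)→150300, (C,nl)→150500; best=6400 via (C,hash)
  {ABD}: card=125000; try (D,hash)→9500, (B,hash)→12700, (D,merge)→37100, (B,merge)→38700, (D,nl_idx)→149100, (D,nl)→751600 …(+1); best=9500 via (D,hash)
  {ABC}: card=187500; try (C,hash)→9500, (C,merge)→37100, (A,hash)→44500, (A,merge)→644250, (C,nl)→751600, (A,nl)→1881400; best=9500 via (C,hash)
  {ABCD}: card=9375000; try (C,hash)→139900, (D,hash)→202400, (C,merge)→2262500, (D,merge)→3575000, (D,nl_idx)→11072000, (C,nl)→37509500 …(+1); best=139900 via (C,hash)

139900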